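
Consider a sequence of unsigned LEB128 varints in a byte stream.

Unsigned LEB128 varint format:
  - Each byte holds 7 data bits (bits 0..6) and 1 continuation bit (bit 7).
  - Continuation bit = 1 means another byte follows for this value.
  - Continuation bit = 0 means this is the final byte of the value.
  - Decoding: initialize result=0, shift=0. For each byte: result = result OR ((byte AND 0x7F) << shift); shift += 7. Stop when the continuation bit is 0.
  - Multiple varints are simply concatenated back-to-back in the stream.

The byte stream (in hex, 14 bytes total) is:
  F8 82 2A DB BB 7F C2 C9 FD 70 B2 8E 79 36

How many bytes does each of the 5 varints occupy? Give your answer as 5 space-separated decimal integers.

  byte[0]=0xF8 cont=1 payload=0x78=120: acc |= 120<<0 -> acc=120 shift=7
  byte[1]=0x82 cont=1 payload=0x02=2: acc |= 2<<7 -> acc=376 shift=14
  byte[2]=0x2A cont=0 payload=0x2A=42: acc |= 42<<14 -> acc=688504 shift=21 [end]
Varint 1: bytes[0:3] = F8 82 2A -> value 688504 (3 byte(s))
  byte[3]=0xDB cont=1 payload=0x5B=91: acc |= 91<<0 -> acc=91 shift=7
  byte[4]=0xBB cont=1 payload=0x3B=59: acc |= 59<<7 -> acc=7643 shift=14
  byte[5]=0x7F cont=0 payload=0x7F=127: acc |= 127<<14 -> acc=2088411 shift=21 [end]
Varint 2: bytes[3:6] = DB BB 7F -> value 2088411 (3 byte(s))
  byte[6]=0xC2 cont=1 payload=0x42=66: acc |= 66<<0 -> acc=66 shift=7
  byte[7]=0xC9 cont=1 payload=0x49=73: acc |= 73<<7 -> acc=9410 shift=14
  byte[8]=0xFD cont=1 payload=0x7D=125: acc |= 125<<14 -> acc=2057410 shift=21
  byte[9]=0x70 cont=0 payload=0x70=112: acc |= 112<<21 -> acc=236938434 shift=28 [end]
Varint 3: bytes[6:10] = C2 C9 FD 70 -> value 236938434 (4 byte(s))
  byte[10]=0xB2 cont=1 payload=0x32=50: acc |= 50<<0 -> acc=50 shift=7
  byte[11]=0x8E cont=1 payload=0x0E=14: acc |= 14<<7 -> acc=1842 shift=14
  byte[12]=0x79 cont=0 payload=0x79=121: acc |= 121<<14 -> acc=1984306 shift=21 [end]
Varint 4: bytes[10:13] = B2 8E 79 -> value 1984306 (3 byte(s))
  byte[13]=0x36 cont=0 payload=0x36=54: acc |= 54<<0 -> acc=54 shift=7 [end]
Varint 5: bytes[13:14] = 36 -> value 54 (1 byte(s))

Answer: 3 3 4 3 1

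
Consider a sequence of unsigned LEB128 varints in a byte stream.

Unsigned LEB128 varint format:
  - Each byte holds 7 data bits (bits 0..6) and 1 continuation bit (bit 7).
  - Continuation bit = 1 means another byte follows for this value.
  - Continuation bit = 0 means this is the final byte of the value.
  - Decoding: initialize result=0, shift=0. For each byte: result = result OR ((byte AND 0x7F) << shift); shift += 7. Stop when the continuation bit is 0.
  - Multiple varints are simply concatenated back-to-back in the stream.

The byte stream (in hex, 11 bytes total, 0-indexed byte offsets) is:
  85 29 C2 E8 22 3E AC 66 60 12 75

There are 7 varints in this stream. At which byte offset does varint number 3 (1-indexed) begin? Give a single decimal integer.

Answer: 5

Derivation:
  byte[0]=0x85 cont=1 payload=0x05=5: acc |= 5<<0 -> acc=5 shift=7
  byte[1]=0x29 cont=0 payload=0x29=41: acc |= 41<<7 -> acc=5253 shift=14 [end]
Varint 1: bytes[0:2] = 85 29 -> value 5253 (2 byte(s))
  byte[2]=0xC2 cont=1 payload=0x42=66: acc |= 66<<0 -> acc=66 shift=7
  byte[3]=0xE8 cont=1 payload=0x68=104: acc |= 104<<7 -> acc=13378 shift=14
  byte[4]=0x22 cont=0 payload=0x22=34: acc |= 34<<14 -> acc=570434 shift=21 [end]
Varint 2: bytes[2:5] = C2 E8 22 -> value 570434 (3 byte(s))
  byte[5]=0x3E cont=0 payload=0x3E=62: acc |= 62<<0 -> acc=62 shift=7 [end]
Varint 3: bytes[5:6] = 3E -> value 62 (1 byte(s))
  byte[6]=0xAC cont=1 payload=0x2C=44: acc |= 44<<0 -> acc=44 shift=7
  byte[7]=0x66 cont=0 payload=0x66=102: acc |= 102<<7 -> acc=13100 shift=14 [end]
Varint 4: bytes[6:8] = AC 66 -> value 13100 (2 byte(s))
  byte[8]=0x60 cont=0 payload=0x60=96: acc |= 96<<0 -> acc=96 shift=7 [end]
Varint 5: bytes[8:9] = 60 -> value 96 (1 byte(s))
  byte[9]=0x12 cont=0 payload=0x12=18: acc |= 18<<0 -> acc=18 shift=7 [end]
Varint 6: bytes[9:10] = 12 -> value 18 (1 byte(s))
  byte[10]=0x75 cont=0 payload=0x75=117: acc |= 117<<0 -> acc=117 shift=7 [end]
Varint 7: bytes[10:11] = 75 -> value 117 (1 byte(s))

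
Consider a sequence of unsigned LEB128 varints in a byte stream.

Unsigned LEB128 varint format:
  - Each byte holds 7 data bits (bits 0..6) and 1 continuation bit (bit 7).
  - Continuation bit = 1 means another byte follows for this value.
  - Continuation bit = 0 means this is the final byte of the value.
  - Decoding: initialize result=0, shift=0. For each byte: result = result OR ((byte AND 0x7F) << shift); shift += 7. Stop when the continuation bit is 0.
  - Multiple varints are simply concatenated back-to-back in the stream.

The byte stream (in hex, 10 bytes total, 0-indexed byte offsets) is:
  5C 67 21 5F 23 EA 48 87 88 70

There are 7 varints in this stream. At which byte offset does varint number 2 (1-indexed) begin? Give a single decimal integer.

Answer: 1

Derivation:
  byte[0]=0x5C cont=0 payload=0x5C=92: acc |= 92<<0 -> acc=92 shift=7 [end]
Varint 1: bytes[0:1] = 5C -> value 92 (1 byte(s))
  byte[1]=0x67 cont=0 payload=0x67=103: acc |= 103<<0 -> acc=103 shift=7 [end]
Varint 2: bytes[1:2] = 67 -> value 103 (1 byte(s))
  byte[2]=0x21 cont=0 payload=0x21=33: acc |= 33<<0 -> acc=33 shift=7 [end]
Varint 3: bytes[2:3] = 21 -> value 33 (1 byte(s))
  byte[3]=0x5F cont=0 payload=0x5F=95: acc |= 95<<0 -> acc=95 shift=7 [end]
Varint 4: bytes[3:4] = 5F -> value 95 (1 byte(s))
  byte[4]=0x23 cont=0 payload=0x23=35: acc |= 35<<0 -> acc=35 shift=7 [end]
Varint 5: bytes[4:5] = 23 -> value 35 (1 byte(s))
  byte[5]=0xEA cont=1 payload=0x6A=106: acc |= 106<<0 -> acc=106 shift=7
  byte[6]=0x48 cont=0 payload=0x48=72: acc |= 72<<7 -> acc=9322 shift=14 [end]
Varint 6: bytes[5:7] = EA 48 -> value 9322 (2 byte(s))
  byte[7]=0x87 cont=1 payload=0x07=7: acc |= 7<<0 -> acc=7 shift=7
  byte[8]=0x88 cont=1 payload=0x08=8: acc |= 8<<7 -> acc=1031 shift=14
  byte[9]=0x70 cont=0 payload=0x70=112: acc |= 112<<14 -> acc=1836039 shift=21 [end]
Varint 7: bytes[7:10] = 87 88 70 -> value 1836039 (3 byte(s))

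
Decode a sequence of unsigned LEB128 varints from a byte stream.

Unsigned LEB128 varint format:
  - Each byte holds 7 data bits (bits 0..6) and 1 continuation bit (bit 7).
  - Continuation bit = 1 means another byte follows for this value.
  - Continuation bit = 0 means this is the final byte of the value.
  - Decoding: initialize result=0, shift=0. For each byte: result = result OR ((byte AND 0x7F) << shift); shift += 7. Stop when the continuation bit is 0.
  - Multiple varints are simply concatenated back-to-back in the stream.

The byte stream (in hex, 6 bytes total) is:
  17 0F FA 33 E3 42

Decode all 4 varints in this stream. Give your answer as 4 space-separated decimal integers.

Answer: 23 15 6650 8547

Derivation:
  byte[0]=0x17 cont=0 payload=0x17=23: acc |= 23<<0 -> acc=23 shift=7 [end]
Varint 1: bytes[0:1] = 17 -> value 23 (1 byte(s))
  byte[1]=0x0F cont=0 payload=0x0F=15: acc |= 15<<0 -> acc=15 shift=7 [end]
Varint 2: bytes[1:2] = 0F -> value 15 (1 byte(s))
  byte[2]=0xFA cont=1 payload=0x7A=122: acc |= 122<<0 -> acc=122 shift=7
  byte[3]=0x33 cont=0 payload=0x33=51: acc |= 51<<7 -> acc=6650 shift=14 [end]
Varint 3: bytes[2:4] = FA 33 -> value 6650 (2 byte(s))
  byte[4]=0xE3 cont=1 payload=0x63=99: acc |= 99<<0 -> acc=99 shift=7
  byte[5]=0x42 cont=0 payload=0x42=66: acc |= 66<<7 -> acc=8547 shift=14 [end]
Varint 4: bytes[4:6] = E3 42 -> value 8547 (2 byte(s))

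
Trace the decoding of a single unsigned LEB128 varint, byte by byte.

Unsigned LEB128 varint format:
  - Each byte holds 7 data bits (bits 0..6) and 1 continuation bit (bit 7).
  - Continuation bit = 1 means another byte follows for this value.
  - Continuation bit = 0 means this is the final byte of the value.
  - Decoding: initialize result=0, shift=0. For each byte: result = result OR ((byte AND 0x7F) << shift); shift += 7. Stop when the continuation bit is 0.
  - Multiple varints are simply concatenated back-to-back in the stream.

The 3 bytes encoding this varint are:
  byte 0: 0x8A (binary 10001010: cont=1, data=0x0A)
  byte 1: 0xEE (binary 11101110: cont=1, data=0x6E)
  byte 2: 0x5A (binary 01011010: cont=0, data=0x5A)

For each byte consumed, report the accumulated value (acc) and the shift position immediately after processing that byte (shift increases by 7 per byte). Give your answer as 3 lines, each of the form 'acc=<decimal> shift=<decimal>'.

byte 0=0x8A: payload=0x0A=10, contrib = 10<<0 = 10; acc -> 10, shift -> 7
byte 1=0xEE: payload=0x6E=110, contrib = 110<<7 = 14080; acc -> 14090, shift -> 14
byte 2=0x5A: payload=0x5A=90, contrib = 90<<14 = 1474560; acc -> 1488650, shift -> 21

Answer: acc=10 shift=7
acc=14090 shift=14
acc=1488650 shift=21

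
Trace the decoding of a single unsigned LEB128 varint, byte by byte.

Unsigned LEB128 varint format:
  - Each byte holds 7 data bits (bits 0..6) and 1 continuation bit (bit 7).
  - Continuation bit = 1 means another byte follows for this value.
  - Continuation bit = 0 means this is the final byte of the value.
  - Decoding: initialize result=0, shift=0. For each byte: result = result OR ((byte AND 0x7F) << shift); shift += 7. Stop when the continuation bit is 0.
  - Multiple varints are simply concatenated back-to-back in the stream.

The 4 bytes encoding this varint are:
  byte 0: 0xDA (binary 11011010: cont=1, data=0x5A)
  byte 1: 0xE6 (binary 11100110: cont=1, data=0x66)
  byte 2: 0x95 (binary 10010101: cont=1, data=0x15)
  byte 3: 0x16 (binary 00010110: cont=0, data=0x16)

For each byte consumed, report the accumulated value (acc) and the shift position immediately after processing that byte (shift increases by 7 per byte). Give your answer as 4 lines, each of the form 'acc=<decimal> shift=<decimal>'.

byte 0=0xDA: payload=0x5A=90, contrib = 90<<0 = 90; acc -> 90, shift -> 7
byte 1=0xE6: payload=0x66=102, contrib = 102<<7 = 13056; acc -> 13146, shift -> 14
byte 2=0x95: payload=0x15=21, contrib = 21<<14 = 344064; acc -> 357210, shift -> 21
byte 3=0x16: payload=0x16=22, contrib = 22<<21 = 46137344; acc -> 46494554, shift -> 28

Answer: acc=90 shift=7
acc=13146 shift=14
acc=357210 shift=21
acc=46494554 shift=28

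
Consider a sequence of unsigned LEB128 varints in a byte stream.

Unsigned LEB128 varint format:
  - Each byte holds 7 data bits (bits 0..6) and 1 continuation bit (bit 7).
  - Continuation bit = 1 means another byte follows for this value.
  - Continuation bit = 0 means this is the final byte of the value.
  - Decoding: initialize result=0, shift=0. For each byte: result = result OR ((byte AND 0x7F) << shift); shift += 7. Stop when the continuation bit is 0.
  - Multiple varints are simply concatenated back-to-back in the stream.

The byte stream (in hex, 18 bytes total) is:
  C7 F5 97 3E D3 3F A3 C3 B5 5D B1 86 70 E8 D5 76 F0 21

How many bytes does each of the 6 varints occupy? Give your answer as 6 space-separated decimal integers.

Answer: 4 2 4 3 3 2

Derivation:
  byte[0]=0xC7 cont=1 payload=0x47=71: acc |= 71<<0 -> acc=71 shift=7
  byte[1]=0xF5 cont=1 payload=0x75=117: acc |= 117<<7 -> acc=15047 shift=14
  byte[2]=0x97 cont=1 payload=0x17=23: acc |= 23<<14 -> acc=391879 shift=21
  byte[3]=0x3E cont=0 payload=0x3E=62: acc |= 62<<21 -> acc=130415303 shift=28 [end]
Varint 1: bytes[0:4] = C7 F5 97 3E -> value 130415303 (4 byte(s))
  byte[4]=0xD3 cont=1 payload=0x53=83: acc |= 83<<0 -> acc=83 shift=7
  byte[5]=0x3F cont=0 payload=0x3F=63: acc |= 63<<7 -> acc=8147 shift=14 [end]
Varint 2: bytes[4:6] = D3 3F -> value 8147 (2 byte(s))
  byte[6]=0xA3 cont=1 payload=0x23=35: acc |= 35<<0 -> acc=35 shift=7
  byte[7]=0xC3 cont=1 payload=0x43=67: acc |= 67<<7 -> acc=8611 shift=14
  byte[8]=0xB5 cont=1 payload=0x35=53: acc |= 53<<14 -> acc=876963 shift=21
  byte[9]=0x5D cont=0 payload=0x5D=93: acc |= 93<<21 -> acc=195912099 shift=28 [end]
Varint 3: bytes[6:10] = A3 C3 B5 5D -> value 195912099 (4 byte(s))
  byte[10]=0xB1 cont=1 payload=0x31=49: acc |= 49<<0 -> acc=49 shift=7
  byte[11]=0x86 cont=1 payload=0x06=6: acc |= 6<<7 -> acc=817 shift=14
  byte[12]=0x70 cont=0 payload=0x70=112: acc |= 112<<14 -> acc=1835825 shift=21 [end]
Varint 4: bytes[10:13] = B1 86 70 -> value 1835825 (3 byte(s))
  byte[13]=0xE8 cont=1 payload=0x68=104: acc |= 104<<0 -> acc=104 shift=7
  byte[14]=0xD5 cont=1 payload=0x55=85: acc |= 85<<7 -> acc=10984 shift=14
  byte[15]=0x76 cont=0 payload=0x76=118: acc |= 118<<14 -> acc=1944296 shift=21 [end]
Varint 5: bytes[13:16] = E8 D5 76 -> value 1944296 (3 byte(s))
  byte[16]=0xF0 cont=1 payload=0x70=112: acc |= 112<<0 -> acc=112 shift=7
  byte[17]=0x21 cont=0 payload=0x21=33: acc |= 33<<7 -> acc=4336 shift=14 [end]
Varint 6: bytes[16:18] = F0 21 -> value 4336 (2 byte(s))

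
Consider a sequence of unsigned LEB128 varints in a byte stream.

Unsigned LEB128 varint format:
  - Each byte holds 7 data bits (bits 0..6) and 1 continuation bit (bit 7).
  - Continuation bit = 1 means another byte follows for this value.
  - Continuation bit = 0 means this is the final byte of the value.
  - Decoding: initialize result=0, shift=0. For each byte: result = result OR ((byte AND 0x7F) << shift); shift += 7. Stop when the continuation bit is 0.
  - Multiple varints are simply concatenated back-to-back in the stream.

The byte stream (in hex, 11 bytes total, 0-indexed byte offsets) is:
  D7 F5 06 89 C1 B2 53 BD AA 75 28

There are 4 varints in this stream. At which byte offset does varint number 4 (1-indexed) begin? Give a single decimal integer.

Answer: 10

Derivation:
  byte[0]=0xD7 cont=1 payload=0x57=87: acc |= 87<<0 -> acc=87 shift=7
  byte[1]=0xF5 cont=1 payload=0x75=117: acc |= 117<<7 -> acc=15063 shift=14
  byte[2]=0x06 cont=0 payload=0x06=6: acc |= 6<<14 -> acc=113367 shift=21 [end]
Varint 1: bytes[0:3] = D7 F5 06 -> value 113367 (3 byte(s))
  byte[3]=0x89 cont=1 payload=0x09=9: acc |= 9<<0 -> acc=9 shift=7
  byte[4]=0xC1 cont=1 payload=0x41=65: acc |= 65<<7 -> acc=8329 shift=14
  byte[5]=0xB2 cont=1 payload=0x32=50: acc |= 50<<14 -> acc=827529 shift=21
  byte[6]=0x53 cont=0 payload=0x53=83: acc |= 83<<21 -> acc=174891145 shift=28 [end]
Varint 2: bytes[3:7] = 89 C1 B2 53 -> value 174891145 (4 byte(s))
  byte[7]=0xBD cont=1 payload=0x3D=61: acc |= 61<<0 -> acc=61 shift=7
  byte[8]=0xAA cont=1 payload=0x2A=42: acc |= 42<<7 -> acc=5437 shift=14
  byte[9]=0x75 cont=0 payload=0x75=117: acc |= 117<<14 -> acc=1922365 shift=21 [end]
Varint 3: bytes[7:10] = BD AA 75 -> value 1922365 (3 byte(s))
  byte[10]=0x28 cont=0 payload=0x28=40: acc |= 40<<0 -> acc=40 shift=7 [end]
Varint 4: bytes[10:11] = 28 -> value 40 (1 byte(s))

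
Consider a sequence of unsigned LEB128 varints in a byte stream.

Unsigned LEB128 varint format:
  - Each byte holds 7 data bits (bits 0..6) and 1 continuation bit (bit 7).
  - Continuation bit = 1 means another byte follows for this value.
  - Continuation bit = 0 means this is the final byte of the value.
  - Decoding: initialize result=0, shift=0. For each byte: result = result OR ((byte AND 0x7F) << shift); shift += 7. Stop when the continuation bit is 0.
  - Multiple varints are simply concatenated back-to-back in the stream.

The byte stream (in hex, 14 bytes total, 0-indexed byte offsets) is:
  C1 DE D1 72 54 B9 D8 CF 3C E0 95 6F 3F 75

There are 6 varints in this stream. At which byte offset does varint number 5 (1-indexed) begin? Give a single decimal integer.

Answer: 12

Derivation:
  byte[0]=0xC1 cont=1 payload=0x41=65: acc |= 65<<0 -> acc=65 shift=7
  byte[1]=0xDE cont=1 payload=0x5E=94: acc |= 94<<7 -> acc=12097 shift=14
  byte[2]=0xD1 cont=1 payload=0x51=81: acc |= 81<<14 -> acc=1339201 shift=21
  byte[3]=0x72 cont=0 payload=0x72=114: acc |= 114<<21 -> acc=240414529 shift=28 [end]
Varint 1: bytes[0:4] = C1 DE D1 72 -> value 240414529 (4 byte(s))
  byte[4]=0x54 cont=0 payload=0x54=84: acc |= 84<<0 -> acc=84 shift=7 [end]
Varint 2: bytes[4:5] = 54 -> value 84 (1 byte(s))
  byte[5]=0xB9 cont=1 payload=0x39=57: acc |= 57<<0 -> acc=57 shift=7
  byte[6]=0xD8 cont=1 payload=0x58=88: acc |= 88<<7 -> acc=11321 shift=14
  byte[7]=0xCF cont=1 payload=0x4F=79: acc |= 79<<14 -> acc=1305657 shift=21
  byte[8]=0x3C cont=0 payload=0x3C=60: acc |= 60<<21 -> acc=127134777 shift=28 [end]
Varint 3: bytes[5:9] = B9 D8 CF 3C -> value 127134777 (4 byte(s))
  byte[9]=0xE0 cont=1 payload=0x60=96: acc |= 96<<0 -> acc=96 shift=7
  byte[10]=0x95 cont=1 payload=0x15=21: acc |= 21<<7 -> acc=2784 shift=14
  byte[11]=0x6F cont=0 payload=0x6F=111: acc |= 111<<14 -> acc=1821408 shift=21 [end]
Varint 4: bytes[9:12] = E0 95 6F -> value 1821408 (3 byte(s))
  byte[12]=0x3F cont=0 payload=0x3F=63: acc |= 63<<0 -> acc=63 shift=7 [end]
Varint 5: bytes[12:13] = 3F -> value 63 (1 byte(s))
  byte[13]=0x75 cont=0 payload=0x75=117: acc |= 117<<0 -> acc=117 shift=7 [end]
Varint 6: bytes[13:14] = 75 -> value 117 (1 byte(s))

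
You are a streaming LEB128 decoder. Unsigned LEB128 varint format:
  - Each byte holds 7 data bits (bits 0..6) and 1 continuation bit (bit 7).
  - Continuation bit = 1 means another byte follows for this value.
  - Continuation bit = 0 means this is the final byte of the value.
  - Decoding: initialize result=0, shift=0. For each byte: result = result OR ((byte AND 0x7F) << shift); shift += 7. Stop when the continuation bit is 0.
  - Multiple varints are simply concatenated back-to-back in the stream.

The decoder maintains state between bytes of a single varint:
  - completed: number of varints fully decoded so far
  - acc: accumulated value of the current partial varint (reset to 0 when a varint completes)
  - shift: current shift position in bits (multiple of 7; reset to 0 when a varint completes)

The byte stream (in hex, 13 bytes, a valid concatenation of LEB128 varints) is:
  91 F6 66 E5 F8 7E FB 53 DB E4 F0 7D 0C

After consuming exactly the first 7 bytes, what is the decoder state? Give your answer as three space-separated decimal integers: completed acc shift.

Answer: 2 123 7

Derivation:
byte[0]=0x91 cont=1 payload=0x11: acc |= 17<<0 -> completed=0 acc=17 shift=7
byte[1]=0xF6 cont=1 payload=0x76: acc |= 118<<7 -> completed=0 acc=15121 shift=14
byte[2]=0x66 cont=0 payload=0x66: varint #1 complete (value=1686289); reset -> completed=1 acc=0 shift=0
byte[3]=0xE5 cont=1 payload=0x65: acc |= 101<<0 -> completed=1 acc=101 shift=7
byte[4]=0xF8 cont=1 payload=0x78: acc |= 120<<7 -> completed=1 acc=15461 shift=14
byte[5]=0x7E cont=0 payload=0x7E: varint #2 complete (value=2079845); reset -> completed=2 acc=0 shift=0
byte[6]=0xFB cont=1 payload=0x7B: acc |= 123<<0 -> completed=2 acc=123 shift=7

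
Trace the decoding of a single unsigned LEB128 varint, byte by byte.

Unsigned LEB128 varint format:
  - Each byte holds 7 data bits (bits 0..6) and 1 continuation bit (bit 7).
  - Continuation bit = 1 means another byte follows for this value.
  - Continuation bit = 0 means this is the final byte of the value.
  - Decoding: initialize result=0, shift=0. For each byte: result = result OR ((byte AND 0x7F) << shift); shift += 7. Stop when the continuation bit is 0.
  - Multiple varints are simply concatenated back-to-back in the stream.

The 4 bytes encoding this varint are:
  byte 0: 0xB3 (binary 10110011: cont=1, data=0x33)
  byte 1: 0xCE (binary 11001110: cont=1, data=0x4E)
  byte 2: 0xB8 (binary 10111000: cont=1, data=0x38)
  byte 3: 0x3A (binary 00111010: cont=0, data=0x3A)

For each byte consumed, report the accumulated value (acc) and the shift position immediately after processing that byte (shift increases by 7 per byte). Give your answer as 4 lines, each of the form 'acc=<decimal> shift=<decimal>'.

byte 0=0xB3: payload=0x33=51, contrib = 51<<0 = 51; acc -> 51, shift -> 7
byte 1=0xCE: payload=0x4E=78, contrib = 78<<7 = 9984; acc -> 10035, shift -> 14
byte 2=0xB8: payload=0x38=56, contrib = 56<<14 = 917504; acc -> 927539, shift -> 21
byte 3=0x3A: payload=0x3A=58, contrib = 58<<21 = 121634816; acc -> 122562355, shift -> 28

Answer: acc=51 shift=7
acc=10035 shift=14
acc=927539 shift=21
acc=122562355 shift=28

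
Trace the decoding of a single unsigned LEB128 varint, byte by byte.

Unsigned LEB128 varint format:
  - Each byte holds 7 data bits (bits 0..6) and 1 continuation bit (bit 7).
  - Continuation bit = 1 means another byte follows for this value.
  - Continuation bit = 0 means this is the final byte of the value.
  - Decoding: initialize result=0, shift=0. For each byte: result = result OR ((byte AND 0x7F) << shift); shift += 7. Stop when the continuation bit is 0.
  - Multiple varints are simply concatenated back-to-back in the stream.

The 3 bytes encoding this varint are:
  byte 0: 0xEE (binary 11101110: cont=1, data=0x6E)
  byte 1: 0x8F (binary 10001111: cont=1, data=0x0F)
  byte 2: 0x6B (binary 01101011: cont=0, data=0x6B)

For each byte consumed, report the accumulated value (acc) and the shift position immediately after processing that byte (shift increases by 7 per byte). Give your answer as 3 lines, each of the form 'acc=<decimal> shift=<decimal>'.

byte 0=0xEE: payload=0x6E=110, contrib = 110<<0 = 110; acc -> 110, shift -> 7
byte 1=0x8F: payload=0x0F=15, contrib = 15<<7 = 1920; acc -> 2030, shift -> 14
byte 2=0x6B: payload=0x6B=107, contrib = 107<<14 = 1753088; acc -> 1755118, shift -> 21

Answer: acc=110 shift=7
acc=2030 shift=14
acc=1755118 shift=21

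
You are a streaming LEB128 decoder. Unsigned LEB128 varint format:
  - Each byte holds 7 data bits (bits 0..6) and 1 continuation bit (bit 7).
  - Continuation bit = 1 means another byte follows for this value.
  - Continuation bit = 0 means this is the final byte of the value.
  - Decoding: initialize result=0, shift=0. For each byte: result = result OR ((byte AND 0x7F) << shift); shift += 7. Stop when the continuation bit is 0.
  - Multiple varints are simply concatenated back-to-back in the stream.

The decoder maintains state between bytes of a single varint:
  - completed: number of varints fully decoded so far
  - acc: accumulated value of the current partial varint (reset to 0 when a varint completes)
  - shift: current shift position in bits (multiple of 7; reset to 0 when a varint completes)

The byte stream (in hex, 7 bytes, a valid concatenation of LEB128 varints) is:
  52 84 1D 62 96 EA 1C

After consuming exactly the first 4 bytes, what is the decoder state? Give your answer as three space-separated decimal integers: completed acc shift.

Answer: 3 0 0

Derivation:
byte[0]=0x52 cont=0 payload=0x52: varint #1 complete (value=82); reset -> completed=1 acc=0 shift=0
byte[1]=0x84 cont=1 payload=0x04: acc |= 4<<0 -> completed=1 acc=4 shift=7
byte[2]=0x1D cont=0 payload=0x1D: varint #2 complete (value=3716); reset -> completed=2 acc=0 shift=0
byte[3]=0x62 cont=0 payload=0x62: varint #3 complete (value=98); reset -> completed=3 acc=0 shift=0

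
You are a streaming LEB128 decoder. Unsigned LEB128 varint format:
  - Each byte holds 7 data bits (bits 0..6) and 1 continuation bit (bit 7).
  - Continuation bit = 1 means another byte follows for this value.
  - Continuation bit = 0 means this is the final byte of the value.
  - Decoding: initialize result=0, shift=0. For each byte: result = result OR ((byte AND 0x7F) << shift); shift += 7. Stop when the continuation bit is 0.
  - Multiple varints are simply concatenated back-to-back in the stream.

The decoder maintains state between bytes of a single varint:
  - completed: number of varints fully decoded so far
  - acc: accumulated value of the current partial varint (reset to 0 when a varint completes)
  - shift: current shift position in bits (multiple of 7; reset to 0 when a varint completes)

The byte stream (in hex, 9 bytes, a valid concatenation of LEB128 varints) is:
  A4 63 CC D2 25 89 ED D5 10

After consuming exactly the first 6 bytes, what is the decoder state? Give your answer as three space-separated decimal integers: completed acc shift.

Answer: 2 9 7

Derivation:
byte[0]=0xA4 cont=1 payload=0x24: acc |= 36<<0 -> completed=0 acc=36 shift=7
byte[1]=0x63 cont=0 payload=0x63: varint #1 complete (value=12708); reset -> completed=1 acc=0 shift=0
byte[2]=0xCC cont=1 payload=0x4C: acc |= 76<<0 -> completed=1 acc=76 shift=7
byte[3]=0xD2 cont=1 payload=0x52: acc |= 82<<7 -> completed=1 acc=10572 shift=14
byte[4]=0x25 cont=0 payload=0x25: varint #2 complete (value=616780); reset -> completed=2 acc=0 shift=0
byte[5]=0x89 cont=1 payload=0x09: acc |= 9<<0 -> completed=2 acc=9 shift=7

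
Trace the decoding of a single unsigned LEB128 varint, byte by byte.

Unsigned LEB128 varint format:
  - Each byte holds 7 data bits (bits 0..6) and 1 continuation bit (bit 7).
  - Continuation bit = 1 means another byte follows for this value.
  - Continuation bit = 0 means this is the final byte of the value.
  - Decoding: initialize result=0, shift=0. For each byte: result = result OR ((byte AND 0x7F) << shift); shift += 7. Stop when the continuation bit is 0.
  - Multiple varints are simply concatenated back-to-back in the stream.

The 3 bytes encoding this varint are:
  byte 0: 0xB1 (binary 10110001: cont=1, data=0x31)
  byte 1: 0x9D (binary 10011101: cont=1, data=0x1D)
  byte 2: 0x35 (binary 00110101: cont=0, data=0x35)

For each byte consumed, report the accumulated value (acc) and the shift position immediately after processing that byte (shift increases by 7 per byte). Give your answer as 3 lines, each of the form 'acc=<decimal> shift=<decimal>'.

byte 0=0xB1: payload=0x31=49, contrib = 49<<0 = 49; acc -> 49, shift -> 7
byte 1=0x9D: payload=0x1D=29, contrib = 29<<7 = 3712; acc -> 3761, shift -> 14
byte 2=0x35: payload=0x35=53, contrib = 53<<14 = 868352; acc -> 872113, shift -> 21

Answer: acc=49 shift=7
acc=3761 shift=14
acc=872113 shift=21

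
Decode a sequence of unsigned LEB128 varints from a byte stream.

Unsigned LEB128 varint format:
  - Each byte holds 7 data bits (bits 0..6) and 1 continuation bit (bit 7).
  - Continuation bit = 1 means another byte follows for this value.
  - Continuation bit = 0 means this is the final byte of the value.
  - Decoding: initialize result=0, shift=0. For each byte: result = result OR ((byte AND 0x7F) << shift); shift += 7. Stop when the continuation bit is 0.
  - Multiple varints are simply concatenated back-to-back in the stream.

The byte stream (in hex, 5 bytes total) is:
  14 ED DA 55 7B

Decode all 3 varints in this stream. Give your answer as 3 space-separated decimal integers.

  byte[0]=0x14 cont=0 payload=0x14=20: acc |= 20<<0 -> acc=20 shift=7 [end]
Varint 1: bytes[0:1] = 14 -> value 20 (1 byte(s))
  byte[1]=0xED cont=1 payload=0x6D=109: acc |= 109<<0 -> acc=109 shift=7
  byte[2]=0xDA cont=1 payload=0x5A=90: acc |= 90<<7 -> acc=11629 shift=14
  byte[3]=0x55 cont=0 payload=0x55=85: acc |= 85<<14 -> acc=1404269 shift=21 [end]
Varint 2: bytes[1:4] = ED DA 55 -> value 1404269 (3 byte(s))
  byte[4]=0x7B cont=0 payload=0x7B=123: acc |= 123<<0 -> acc=123 shift=7 [end]
Varint 3: bytes[4:5] = 7B -> value 123 (1 byte(s))

Answer: 20 1404269 123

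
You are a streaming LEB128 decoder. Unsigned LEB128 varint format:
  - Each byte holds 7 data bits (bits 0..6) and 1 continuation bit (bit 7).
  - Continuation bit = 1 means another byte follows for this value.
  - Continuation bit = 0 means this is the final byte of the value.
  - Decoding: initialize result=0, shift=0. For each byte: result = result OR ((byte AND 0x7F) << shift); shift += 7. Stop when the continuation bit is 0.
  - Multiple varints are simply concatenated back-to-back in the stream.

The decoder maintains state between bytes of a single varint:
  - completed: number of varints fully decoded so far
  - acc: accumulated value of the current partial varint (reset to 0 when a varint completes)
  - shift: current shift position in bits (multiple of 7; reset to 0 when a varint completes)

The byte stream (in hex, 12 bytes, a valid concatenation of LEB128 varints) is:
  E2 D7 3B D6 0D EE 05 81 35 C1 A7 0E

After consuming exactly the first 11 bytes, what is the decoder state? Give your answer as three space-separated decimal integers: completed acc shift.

byte[0]=0xE2 cont=1 payload=0x62: acc |= 98<<0 -> completed=0 acc=98 shift=7
byte[1]=0xD7 cont=1 payload=0x57: acc |= 87<<7 -> completed=0 acc=11234 shift=14
byte[2]=0x3B cont=0 payload=0x3B: varint #1 complete (value=977890); reset -> completed=1 acc=0 shift=0
byte[3]=0xD6 cont=1 payload=0x56: acc |= 86<<0 -> completed=1 acc=86 shift=7
byte[4]=0x0D cont=0 payload=0x0D: varint #2 complete (value=1750); reset -> completed=2 acc=0 shift=0
byte[5]=0xEE cont=1 payload=0x6E: acc |= 110<<0 -> completed=2 acc=110 shift=7
byte[6]=0x05 cont=0 payload=0x05: varint #3 complete (value=750); reset -> completed=3 acc=0 shift=0
byte[7]=0x81 cont=1 payload=0x01: acc |= 1<<0 -> completed=3 acc=1 shift=7
byte[8]=0x35 cont=0 payload=0x35: varint #4 complete (value=6785); reset -> completed=4 acc=0 shift=0
byte[9]=0xC1 cont=1 payload=0x41: acc |= 65<<0 -> completed=4 acc=65 shift=7
byte[10]=0xA7 cont=1 payload=0x27: acc |= 39<<7 -> completed=4 acc=5057 shift=14

Answer: 4 5057 14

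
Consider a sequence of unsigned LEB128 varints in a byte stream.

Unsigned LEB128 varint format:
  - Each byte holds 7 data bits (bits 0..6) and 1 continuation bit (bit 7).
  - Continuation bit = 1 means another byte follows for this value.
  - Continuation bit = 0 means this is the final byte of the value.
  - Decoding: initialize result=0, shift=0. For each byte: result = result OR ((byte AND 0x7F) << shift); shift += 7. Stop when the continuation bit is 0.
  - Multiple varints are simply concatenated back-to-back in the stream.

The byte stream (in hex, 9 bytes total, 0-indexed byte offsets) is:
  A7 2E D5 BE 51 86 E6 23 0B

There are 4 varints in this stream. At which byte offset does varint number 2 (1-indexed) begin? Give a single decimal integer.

Answer: 2

Derivation:
  byte[0]=0xA7 cont=1 payload=0x27=39: acc |= 39<<0 -> acc=39 shift=7
  byte[1]=0x2E cont=0 payload=0x2E=46: acc |= 46<<7 -> acc=5927 shift=14 [end]
Varint 1: bytes[0:2] = A7 2E -> value 5927 (2 byte(s))
  byte[2]=0xD5 cont=1 payload=0x55=85: acc |= 85<<0 -> acc=85 shift=7
  byte[3]=0xBE cont=1 payload=0x3E=62: acc |= 62<<7 -> acc=8021 shift=14
  byte[4]=0x51 cont=0 payload=0x51=81: acc |= 81<<14 -> acc=1335125 shift=21 [end]
Varint 2: bytes[2:5] = D5 BE 51 -> value 1335125 (3 byte(s))
  byte[5]=0x86 cont=1 payload=0x06=6: acc |= 6<<0 -> acc=6 shift=7
  byte[6]=0xE6 cont=1 payload=0x66=102: acc |= 102<<7 -> acc=13062 shift=14
  byte[7]=0x23 cont=0 payload=0x23=35: acc |= 35<<14 -> acc=586502 shift=21 [end]
Varint 3: bytes[5:8] = 86 E6 23 -> value 586502 (3 byte(s))
  byte[8]=0x0B cont=0 payload=0x0B=11: acc |= 11<<0 -> acc=11 shift=7 [end]
Varint 4: bytes[8:9] = 0B -> value 11 (1 byte(s))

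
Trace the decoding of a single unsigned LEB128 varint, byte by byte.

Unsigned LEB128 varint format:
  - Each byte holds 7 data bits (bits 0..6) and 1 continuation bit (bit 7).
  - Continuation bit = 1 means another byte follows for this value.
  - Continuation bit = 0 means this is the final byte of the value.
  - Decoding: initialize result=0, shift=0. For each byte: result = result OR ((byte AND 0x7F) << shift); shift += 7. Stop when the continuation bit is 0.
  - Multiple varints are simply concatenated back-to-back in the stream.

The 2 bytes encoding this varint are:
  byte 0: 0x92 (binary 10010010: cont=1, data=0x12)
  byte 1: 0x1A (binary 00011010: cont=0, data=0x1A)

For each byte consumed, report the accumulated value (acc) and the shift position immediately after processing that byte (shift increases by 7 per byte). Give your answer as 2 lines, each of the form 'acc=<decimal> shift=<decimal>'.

Answer: acc=18 shift=7
acc=3346 shift=14

Derivation:
byte 0=0x92: payload=0x12=18, contrib = 18<<0 = 18; acc -> 18, shift -> 7
byte 1=0x1A: payload=0x1A=26, contrib = 26<<7 = 3328; acc -> 3346, shift -> 14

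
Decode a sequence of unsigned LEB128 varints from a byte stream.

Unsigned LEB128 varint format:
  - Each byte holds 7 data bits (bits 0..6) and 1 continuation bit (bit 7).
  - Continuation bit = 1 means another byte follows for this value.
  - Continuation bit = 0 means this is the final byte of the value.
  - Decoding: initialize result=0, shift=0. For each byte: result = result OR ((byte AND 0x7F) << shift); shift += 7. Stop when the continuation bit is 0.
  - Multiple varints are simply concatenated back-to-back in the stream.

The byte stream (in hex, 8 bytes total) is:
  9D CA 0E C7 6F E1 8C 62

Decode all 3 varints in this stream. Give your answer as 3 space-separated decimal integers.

  byte[0]=0x9D cont=1 payload=0x1D=29: acc |= 29<<0 -> acc=29 shift=7
  byte[1]=0xCA cont=1 payload=0x4A=74: acc |= 74<<7 -> acc=9501 shift=14
  byte[2]=0x0E cont=0 payload=0x0E=14: acc |= 14<<14 -> acc=238877 shift=21 [end]
Varint 1: bytes[0:3] = 9D CA 0E -> value 238877 (3 byte(s))
  byte[3]=0xC7 cont=1 payload=0x47=71: acc |= 71<<0 -> acc=71 shift=7
  byte[4]=0x6F cont=0 payload=0x6F=111: acc |= 111<<7 -> acc=14279 shift=14 [end]
Varint 2: bytes[3:5] = C7 6F -> value 14279 (2 byte(s))
  byte[5]=0xE1 cont=1 payload=0x61=97: acc |= 97<<0 -> acc=97 shift=7
  byte[6]=0x8C cont=1 payload=0x0C=12: acc |= 12<<7 -> acc=1633 shift=14
  byte[7]=0x62 cont=0 payload=0x62=98: acc |= 98<<14 -> acc=1607265 shift=21 [end]
Varint 3: bytes[5:8] = E1 8C 62 -> value 1607265 (3 byte(s))

Answer: 238877 14279 1607265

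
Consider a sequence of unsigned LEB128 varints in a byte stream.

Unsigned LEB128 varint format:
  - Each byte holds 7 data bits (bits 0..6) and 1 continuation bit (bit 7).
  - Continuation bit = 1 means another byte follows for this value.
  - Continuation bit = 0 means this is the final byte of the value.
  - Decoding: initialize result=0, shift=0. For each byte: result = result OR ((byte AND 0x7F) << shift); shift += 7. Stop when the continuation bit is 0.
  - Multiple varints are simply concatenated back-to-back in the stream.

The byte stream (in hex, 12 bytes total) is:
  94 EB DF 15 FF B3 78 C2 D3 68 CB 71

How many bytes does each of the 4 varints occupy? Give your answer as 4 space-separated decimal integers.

  byte[0]=0x94 cont=1 payload=0x14=20: acc |= 20<<0 -> acc=20 shift=7
  byte[1]=0xEB cont=1 payload=0x6B=107: acc |= 107<<7 -> acc=13716 shift=14
  byte[2]=0xDF cont=1 payload=0x5F=95: acc |= 95<<14 -> acc=1570196 shift=21
  byte[3]=0x15 cont=0 payload=0x15=21: acc |= 21<<21 -> acc=45610388 shift=28 [end]
Varint 1: bytes[0:4] = 94 EB DF 15 -> value 45610388 (4 byte(s))
  byte[4]=0xFF cont=1 payload=0x7F=127: acc |= 127<<0 -> acc=127 shift=7
  byte[5]=0xB3 cont=1 payload=0x33=51: acc |= 51<<7 -> acc=6655 shift=14
  byte[6]=0x78 cont=0 payload=0x78=120: acc |= 120<<14 -> acc=1972735 shift=21 [end]
Varint 2: bytes[4:7] = FF B3 78 -> value 1972735 (3 byte(s))
  byte[7]=0xC2 cont=1 payload=0x42=66: acc |= 66<<0 -> acc=66 shift=7
  byte[8]=0xD3 cont=1 payload=0x53=83: acc |= 83<<7 -> acc=10690 shift=14
  byte[9]=0x68 cont=0 payload=0x68=104: acc |= 104<<14 -> acc=1714626 shift=21 [end]
Varint 3: bytes[7:10] = C2 D3 68 -> value 1714626 (3 byte(s))
  byte[10]=0xCB cont=1 payload=0x4B=75: acc |= 75<<0 -> acc=75 shift=7
  byte[11]=0x71 cont=0 payload=0x71=113: acc |= 113<<7 -> acc=14539 shift=14 [end]
Varint 4: bytes[10:12] = CB 71 -> value 14539 (2 byte(s))

Answer: 4 3 3 2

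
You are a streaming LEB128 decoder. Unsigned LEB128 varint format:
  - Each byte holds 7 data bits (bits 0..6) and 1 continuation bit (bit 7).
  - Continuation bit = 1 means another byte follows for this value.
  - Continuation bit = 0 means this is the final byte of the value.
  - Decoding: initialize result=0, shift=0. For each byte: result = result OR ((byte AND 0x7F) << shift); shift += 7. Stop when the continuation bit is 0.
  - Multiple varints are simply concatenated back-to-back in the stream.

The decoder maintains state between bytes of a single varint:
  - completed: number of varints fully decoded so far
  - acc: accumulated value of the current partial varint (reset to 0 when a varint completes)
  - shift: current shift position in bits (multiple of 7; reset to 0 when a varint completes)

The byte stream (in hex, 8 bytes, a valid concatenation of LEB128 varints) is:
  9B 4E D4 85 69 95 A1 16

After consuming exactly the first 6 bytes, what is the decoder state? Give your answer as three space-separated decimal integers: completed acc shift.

Answer: 2 21 7

Derivation:
byte[0]=0x9B cont=1 payload=0x1B: acc |= 27<<0 -> completed=0 acc=27 shift=7
byte[1]=0x4E cont=0 payload=0x4E: varint #1 complete (value=10011); reset -> completed=1 acc=0 shift=0
byte[2]=0xD4 cont=1 payload=0x54: acc |= 84<<0 -> completed=1 acc=84 shift=7
byte[3]=0x85 cont=1 payload=0x05: acc |= 5<<7 -> completed=1 acc=724 shift=14
byte[4]=0x69 cont=0 payload=0x69: varint #2 complete (value=1721044); reset -> completed=2 acc=0 shift=0
byte[5]=0x95 cont=1 payload=0x15: acc |= 21<<0 -> completed=2 acc=21 shift=7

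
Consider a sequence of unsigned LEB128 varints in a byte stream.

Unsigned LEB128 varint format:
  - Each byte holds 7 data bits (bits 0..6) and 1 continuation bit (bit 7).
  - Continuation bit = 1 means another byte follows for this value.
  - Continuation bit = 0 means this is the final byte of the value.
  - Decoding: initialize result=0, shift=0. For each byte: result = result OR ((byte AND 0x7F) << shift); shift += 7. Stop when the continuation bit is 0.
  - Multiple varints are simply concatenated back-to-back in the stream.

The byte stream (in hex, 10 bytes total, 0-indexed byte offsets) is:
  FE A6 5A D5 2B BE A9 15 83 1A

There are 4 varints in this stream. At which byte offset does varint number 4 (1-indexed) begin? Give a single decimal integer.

  byte[0]=0xFE cont=1 payload=0x7E=126: acc |= 126<<0 -> acc=126 shift=7
  byte[1]=0xA6 cont=1 payload=0x26=38: acc |= 38<<7 -> acc=4990 shift=14
  byte[2]=0x5A cont=0 payload=0x5A=90: acc |= 90<<14 -> acc=1479550 shift=21 [end]
Varint 1: bytes[0:3] = FE A6 5A -> value 1479550 (3 byte(s))
  byte[3]=0xD5 cont=1 payload=0x55=85: acc |= 85<<0 -> acc=85 shift=7
  byte[4]=0x2B cont=0 payload=0x2B=43: acc |= 43<<7 -> acc=5589 shift=14 [end]
Varint 2: bytes[3:5] = D5 2B -> value 5589 (2 byte(s))
  byte[5]=0xBE cont=1 payload=0x3E=62: acc |= 62<<0 -> acc=62 shift=7
  byte[6]=0xA9 cont=1 payload=0x29=41: acc |= 41<<7 -> acc=5310 shift=14
  byte[7]=0x15 cont=0 payload=0x15=21: acc |= 21<<14 -> acc=349374 shift=21 [end]
Varint 3: bytes[5:8] = BE A9 15 -> value 349374 (3 byte(s))
  byte[8]=0x83 cont=1 payload=0x03=3: acc |= 3<<0 -> acc=3 shift=7
  byte[9]=0x1A cont=0 payload=0x1A=26: acc |= 26<<7 -> acc=3331 shift=14 [end]
Varint 4: bytes[8:10] = 83 1A -> value 3331 (2 byte(s))

Answer: 8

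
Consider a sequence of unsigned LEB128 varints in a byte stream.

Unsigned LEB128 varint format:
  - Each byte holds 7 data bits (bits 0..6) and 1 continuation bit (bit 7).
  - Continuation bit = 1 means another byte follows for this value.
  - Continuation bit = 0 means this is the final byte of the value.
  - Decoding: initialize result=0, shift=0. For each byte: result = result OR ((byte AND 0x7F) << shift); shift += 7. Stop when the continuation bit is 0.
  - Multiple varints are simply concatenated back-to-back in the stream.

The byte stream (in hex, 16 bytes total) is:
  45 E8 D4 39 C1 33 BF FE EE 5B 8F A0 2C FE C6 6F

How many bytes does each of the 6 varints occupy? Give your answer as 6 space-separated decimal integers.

Answer: 1 3 2 4 3 3

Derivation:
  byte[0]=0x45 cont=0 payload=0x45=69: acc |= 69<<0 -> acc=69 shift=7 [end]
Varint 1: bytes[0:1] = 45 -> value 69 (1 byte(s))
  byte[1]=0xE8 cont=1 payload=0x68=104: acc |= 104<<0 -> acc=104 shift=7
  byte[2]=0xD4 cont=1 payload=0x54=84: acc |= 84<<7 -> acc=10856 shift=14
  byte[3]=0x39 cont=0 payload=0x39=57: acc |= 57<<14 -> acc=944744 shift=21 [end]
Varint 2: bytes[1:4] = E8 D4 39 -> value 944744 (3 byte(s))
  byte[4]=0xC1 cont=1 payload=0x41=65: acc |= 65<<0 -> acc=65 shift=7
  byte[5]=0x33 cont=0 payload=0x33=51: acc |= 51<<7 -> acc=6593 shift=14 [end]
Varint 3: bytes[4:6] = C1 33 -> value 6593 (2 byte(s))
  byte[6]=0xBF cont=1 payload=0x3F=63: acc |= 63<<0 -> acc=63 shift=7
  byte[7]=0xFE cont=1 payload=0x7E=126: acc |= 126<<7 -> acc=16191 shift=14
  byte[8]=0xEE cont=1 payload=0x6E=110: acc |= 110<<14 -> acc=1818431 shift=21
  byte[9]=0x5B cont=0 payload=0x5B=91: acc |= 91<<21 -> acc=192659263 shift=28 [end]
Varint 4: bytes[6:10] = BF FE EE 5B -> value 192659263 (4 byte(s))
  byte[10]=0x8F cont=1 payload=0x0F=15: acc |= 15<<0 -> acc=15 shift=7
  byte[11]=0xA0 cont=1 payload=0x20=32: acc |= 32<<7 -> acc=4111 shift=14
  byte[12]=0x2C cont=0 payload=0x2C=44: acc |= 44<<14 -> acc=725007 shift=21 [end]
Varint 5: bytes[10:13] = 8F A0 2C -> value 725007 (3 byte(s))
  byte[13]=0xFE cont=1 payload=0x7E=126: acc |= 126<<0 -> acc=126 shift=7
  byte[14]=0xC6 cont=1 payload=0x46=70: acc |= 70<<7 -> acc=9086 shift=14
  byte[15]=0x6F cont=0 payload=0x6F=111: acc |= 111<<14 -> acc=1827710 shift=21 [end]
Varint 6: bytes[13:16] = FE C6 6F -> value 1827710 (3 byte(s))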